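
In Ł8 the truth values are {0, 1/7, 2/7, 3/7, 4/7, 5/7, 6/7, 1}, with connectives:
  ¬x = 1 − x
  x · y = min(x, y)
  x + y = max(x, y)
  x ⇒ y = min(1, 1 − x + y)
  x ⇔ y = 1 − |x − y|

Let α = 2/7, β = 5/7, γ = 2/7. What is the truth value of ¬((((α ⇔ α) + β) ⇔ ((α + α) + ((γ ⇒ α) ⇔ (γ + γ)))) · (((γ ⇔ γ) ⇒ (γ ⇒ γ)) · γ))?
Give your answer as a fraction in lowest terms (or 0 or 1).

5/7

α ⇔ α = 2/7 ⇔ 2/7 = 1
(α ⇔ α) + β = 1 + 5/7 = 1
α + α = 2/7 + 2/7 = 2/7
γ ⇒ α = 2/7 ⇒ 2/7 = 1
γ + γ = 2/7 + 2/7 = 2/7
(γ ⇒ α) ⇔ (γ + γ) = 1 ⇔ 2/7 = 2/7
(α + α) + ((γ ⇒ α) ⇔ (γ + γ)) = 2/7 + 2/7 = 2/7
((α ⇔ α) + β) ⇔ ((α + α) + ((γ ⇒ α) ⇔ (γ + γ))) = 1 ⇔ 2/7 = 2/7
γ ⇔ γ = 2/7 ⇔ 2/7 = 1
γ ⇒ γ = 2/7 ⇒ 2/7 = 1
(γ ⇔ γ) ⇒ (γ ⇒ γ) = 1 ⇒ 1 = 1
((γ ⇔ γ) ⇒ (γ ⇒ γ)) · γ = 1 · 2/7 = 2/7
(((α ⇔ α) + β) ⇔ ((α + α) + ((γ ⇒ α) ⇔ (γ + γ)))) · (((γ ⇔ γ) ⇒ (γ ⇒ γ)) · γ) = 2/7 · 2/7 = 2/7
¬((((α ⇔ α) + β) ⇔ ((α + α) + ((γ ⇒ α) ⇔ (γ + γ)))) · (((γ ⇔ γ) ⇒ (γ ⇒ γ)) · γ)) = ¬2/7 = 5/7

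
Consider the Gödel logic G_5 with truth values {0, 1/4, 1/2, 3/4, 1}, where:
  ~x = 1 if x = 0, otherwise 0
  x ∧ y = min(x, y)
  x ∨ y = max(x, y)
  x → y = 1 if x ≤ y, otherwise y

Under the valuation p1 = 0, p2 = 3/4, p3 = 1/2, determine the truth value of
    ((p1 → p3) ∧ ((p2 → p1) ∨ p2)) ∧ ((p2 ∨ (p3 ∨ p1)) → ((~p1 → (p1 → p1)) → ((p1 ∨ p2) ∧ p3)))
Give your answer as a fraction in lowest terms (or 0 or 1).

p1 → p3 = 0 → 1/2 = 1
p2 → p1 = 3/4 → 0 = 0
(p2 → p1) ∨ p2 = 0 ∨ 3/4 = 3/4
(p1 → p3) ∧ ((p2 → p1) ∨ p2) = 1 ∧ 3/4 = 3/4
p3 ∨ p1 = 1/2 ∨ 0 = 1/2
p2 ∨ (p3 ∨ p1) = 3/4 ∨ 1/2 = 3/4
~p1 = ~0 = 1
p1 → p1 = 0 → 0 = 1
~p1 → (p1 → p1) = 1 → 1 = 1
p1 ∨ p2 = 0 ∨ 3/4 = 3/4
(p1 ∨ p2) ∧ p3 = 3/4 ∧ 1/2 = 1/2
(~p1 → (p1 → p1)) → ((p1 ∨ p2) ∧ p3) = 1 → 1/2 = 1/2
(p2 ∨ (p3 ∨ p1)) → ((~p1 → (p1 → p1)) → ((p1 ∨ p2) ∧ p3)) = 3/4 → 1/2 = 1/2
((p1 → p3) ∧ ((p2 → p1) ∨ p2)) ∧ ((p2 ∨ (p3 ∨ p1)) → ((~p1 → (p1 → p1)) → ((p1 ∨ p2) ∧ p3))) = 3/4 ∧ 1/2 = 1/2

1/2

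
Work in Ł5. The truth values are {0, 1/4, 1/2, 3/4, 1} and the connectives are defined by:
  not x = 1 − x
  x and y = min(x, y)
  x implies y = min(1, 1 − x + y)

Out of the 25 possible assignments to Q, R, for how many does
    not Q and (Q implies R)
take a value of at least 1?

value 1: 5 assignments (counts)
value 3/4: 5 assignments
value 1/2: 5 assignments
value 1/4: 5 assignments
value 0: 5 assignments
So 5 of the 25 assignments meet the threshold.

5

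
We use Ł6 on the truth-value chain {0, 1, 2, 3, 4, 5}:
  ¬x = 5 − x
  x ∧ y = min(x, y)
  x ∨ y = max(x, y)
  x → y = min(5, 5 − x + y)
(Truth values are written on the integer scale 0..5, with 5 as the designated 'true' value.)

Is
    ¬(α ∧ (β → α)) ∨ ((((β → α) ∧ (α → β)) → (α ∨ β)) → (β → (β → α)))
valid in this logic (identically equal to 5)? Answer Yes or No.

No

Counterexample: take α = 1, β = 4.
β → α = 4 → 1 = 2
α ∧ (β → α) = 1 ∧ 2 = 1
¬(α ∧ (β → α)) = ¬1 = 4
β → α = 4 → 1 = 2
α → β = 1 → 4 = 5
(β → α) ∧ (α → β) = 2 ∧ 5 = 2
α ∨ β = 1 ∨ 4 = 4
((β → α) ∧ (α → β)) → (α ∨ β) = 2 → 4 = 5
β → α = 4 → 1 = 2
β → (β → α) = 4 → 2 = 3
(((β → α) ∧ (α → β)) → (α ∨ β)) → (β → (β → α)) = 5 → 3 = 3
¬(α ∧ (β → α)) ∨ ((((β → α) ∧ (α → β)) → (α ∨ β)) → (β → (β → α))) = 4 ∨ 3 = 4
This gives 4 ≠ 5.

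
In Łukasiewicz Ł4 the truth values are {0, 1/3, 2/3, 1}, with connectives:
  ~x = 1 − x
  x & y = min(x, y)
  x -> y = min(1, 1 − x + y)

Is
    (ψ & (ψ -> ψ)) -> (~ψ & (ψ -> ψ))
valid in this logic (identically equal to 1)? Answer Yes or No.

No

Counterexample: take ψ = 2/3.
ψ -> ψ = 2/3 -> 2/3 = 1
ψ & (ψ -> ψ) = 2/3 & 1 = 2/3
~ψ = ~2/3 = 1/3
ψ -> ψ = 2/3 -> 2/3 = 1
~ψ & (ψ -> ψ) = 1/3 & 1 = 1/3
(ψ & (ψ -> ψ)) -> (~ψ & (ψ -> ψ)) = 2/3 -> 1/3 = 2/3
This gives 2/3 ≠ 1.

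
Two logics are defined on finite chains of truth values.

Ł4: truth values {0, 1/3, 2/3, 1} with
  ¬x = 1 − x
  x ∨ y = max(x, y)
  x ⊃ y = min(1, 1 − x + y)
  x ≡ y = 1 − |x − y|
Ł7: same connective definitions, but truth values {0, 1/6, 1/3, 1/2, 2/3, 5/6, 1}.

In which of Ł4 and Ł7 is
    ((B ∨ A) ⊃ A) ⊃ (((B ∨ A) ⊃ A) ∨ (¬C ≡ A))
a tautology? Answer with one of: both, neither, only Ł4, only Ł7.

In Ł4: every assignment gives 1 — tautology.
In Ł7: every assignment gives 1 — tautology.

both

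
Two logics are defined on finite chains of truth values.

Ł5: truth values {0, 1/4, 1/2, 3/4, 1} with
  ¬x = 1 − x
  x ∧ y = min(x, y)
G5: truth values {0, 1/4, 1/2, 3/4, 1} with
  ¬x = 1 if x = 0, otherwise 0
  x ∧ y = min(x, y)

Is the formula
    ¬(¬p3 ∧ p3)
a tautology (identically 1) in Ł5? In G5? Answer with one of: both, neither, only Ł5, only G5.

only G5

In Ł5: at p3 = 1/4 the value is 3/4 — not a tautology.
In G5: every assignment gives 1 — tautology.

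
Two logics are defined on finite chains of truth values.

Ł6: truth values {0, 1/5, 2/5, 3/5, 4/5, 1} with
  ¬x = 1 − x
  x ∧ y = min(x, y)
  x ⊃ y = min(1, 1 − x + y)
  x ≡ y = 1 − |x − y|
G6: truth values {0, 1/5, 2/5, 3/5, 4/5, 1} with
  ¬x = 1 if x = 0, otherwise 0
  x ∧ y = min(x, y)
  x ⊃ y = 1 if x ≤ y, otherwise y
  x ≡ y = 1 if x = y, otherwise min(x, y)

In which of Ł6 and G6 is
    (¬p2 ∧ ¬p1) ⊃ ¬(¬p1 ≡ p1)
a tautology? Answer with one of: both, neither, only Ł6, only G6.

only G6

In Ł6: at p1 = 1/5, p2 = 0 the value is 4/5 — not a tautology.
In G6: every assignment gives 1 — tautology.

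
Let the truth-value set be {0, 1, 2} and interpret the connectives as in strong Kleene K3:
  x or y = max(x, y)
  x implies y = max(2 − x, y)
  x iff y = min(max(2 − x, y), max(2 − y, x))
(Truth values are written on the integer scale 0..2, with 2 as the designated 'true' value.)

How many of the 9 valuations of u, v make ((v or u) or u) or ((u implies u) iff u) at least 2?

5

u = 0, v = 0 ↦ 0  <
u = 0, v = 1 ↦ 1  <
u = 0, v = 2 ↦ 2  ≥
u = 1, v = 0 ↦ 1  <
u = 1, v = 1 ↦ 1  <
u = 1, v = 2 ↦ 2  ≥
u = 2, v = 0 ↦ 2  ≥
u = 2, v = 1 ↦ 2  ≥
u = 2, v = 2 ↦ 2  ≥
So 5 of the 9 assignments meet the threshold.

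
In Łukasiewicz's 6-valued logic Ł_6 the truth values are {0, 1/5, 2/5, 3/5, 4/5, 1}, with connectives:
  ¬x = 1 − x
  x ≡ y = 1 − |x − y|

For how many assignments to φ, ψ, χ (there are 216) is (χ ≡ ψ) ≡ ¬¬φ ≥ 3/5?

150

value 1: 36 assignments (counts)
value 4/5: 64 assignments (counts)
value 3/5: 50 assignments (counts)
value 2/5: 36 assignments
value 1/5: 22 assignments
value 0: 8 assignments
So 150 of the 216 assignments meet the threshold.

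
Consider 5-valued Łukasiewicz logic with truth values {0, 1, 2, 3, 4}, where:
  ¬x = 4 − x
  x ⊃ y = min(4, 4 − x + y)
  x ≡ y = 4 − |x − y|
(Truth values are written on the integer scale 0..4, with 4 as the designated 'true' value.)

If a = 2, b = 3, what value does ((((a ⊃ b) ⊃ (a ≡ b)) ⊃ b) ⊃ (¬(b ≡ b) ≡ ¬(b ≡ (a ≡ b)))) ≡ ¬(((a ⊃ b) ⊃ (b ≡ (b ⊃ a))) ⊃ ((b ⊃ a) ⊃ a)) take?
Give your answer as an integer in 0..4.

1

a ⊃ b = 2 ⊃ 3 = 4
a ≡ b = 2 ≡ 3 = 3
(a ⊃ b) ⊃ (a ≡ b) = 4 ⊃ 3 = 3
((a ⊃ b) ⊃ (a ≡ b)) ⊃ b = 3 ⊃ 3 = 4
b ≡ b = 3 ≡ 3 = 4
¬(b ≡ b) = ¬4 = 0
a ≡ b = 2 ≡ 3 = 3
b ≡ (a ≡ b) = 3 ≡ 3 = 4
¬(b ≡ (a ≡ b)) = ¬4 = 0
¬(b ≡ b) ≡ ¬(b ≡ (a ≡ b)) = 0 ≡ 0 = 4
(((a ⊃ b) ⊃ (a ≡ b)) ⊃ b) ⊃ (¬(b ≡ b) ≡ ¬(b ≡ (a ≡ b))) = 4 ⊃ 4 = 4
a ⊃ b = 2 ⊃ 3 = 4
b ⊃ a = 3 ⊃ 2 = 3
b ≡ (b ⊃ a) = 3 ≡ 3 = 4
(a ⊃ b) ⊃ (b ≡ (b ⊃ a)) = 4 ⊃ 4 = 4
b ⊃ a = 3 ⊃ 2 = 3
(b ⊃ a) ⊃ a = 3 ⊃ 2 = 3
((a ⊃ b) ⊃ (b ≡ (b ⊃ a))) ⊃ ((b ⊃ a) ⊃ a) = 4 ⊃ 3 = 3
¬(((a ⊃ b) ⊃ (b ≡ (b ⊃ a))) ⊃ ((b ⊃ a) ⊃ a)) = ¬3 = 1
((((a ⊃ b) ⊃ (a ≡ b)) ⊃ b) ⊃ (¬(b ≡ b) ≡ ¬(b ≡ (a ≡ b)))) ≡ ¬(((a ⊃ b) ⊃ (b ≡ (b ⊃ a))) ⊃ ((b ⊃ a) ⊃ a)) = 4 ≡ 1 = 1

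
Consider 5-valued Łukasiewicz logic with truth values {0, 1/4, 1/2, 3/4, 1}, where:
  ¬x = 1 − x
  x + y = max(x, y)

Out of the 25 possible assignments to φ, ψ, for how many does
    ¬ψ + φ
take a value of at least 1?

9

value 1: 9 assignments (counts)
value 3/4: 7 assignments
value 1/2: 5 assignments
value 1/4: 3 assignments
value 0: 1 assignment
So 9 of the 25 assignments meet the threshold.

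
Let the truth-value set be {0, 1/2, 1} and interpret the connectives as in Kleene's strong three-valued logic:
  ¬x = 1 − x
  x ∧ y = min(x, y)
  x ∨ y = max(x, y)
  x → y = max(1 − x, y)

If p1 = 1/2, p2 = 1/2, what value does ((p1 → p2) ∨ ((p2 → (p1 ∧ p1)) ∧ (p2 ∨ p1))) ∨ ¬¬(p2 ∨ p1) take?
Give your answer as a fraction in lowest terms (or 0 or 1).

1/2

p1 → p2 = 1/2 → 1/2 = 1/2
p1 ∧ p1 = 1/2 ∧ 1/2 = 1/2
p2 → (p1 ∧ p1) = 1/2 → 1/2 = 1/2
p2 ∨ p1 = 1/2 ∨ 1/2 = 1/2
(p2 → (p1 ∧ p1)) ∧ (p2 ∨ p1) = 1/2 ∧ 1/2 = 1/2
(p1 → p2) ∨ ((p2 → (p1 ∧ p1)) ∧ (p2 ∨ p1)) = 1/2 ∨ 1/2 = 1/2
p2 ∨ p1 = 1/2 ∨ 1/2 = 1/2
¬(p2 ∨ p1) = ¬1/2 = 1/2
¬¬(p2 ∨ p1) = ¬1/2 = 1/2
((p1 → p2) ∨ ((p2 → (p1 ∧ p1)) ∧ (p2 ∨ p1))) ∨ ¬¬(p2 ∨ p1) = 1/2 ∨ 1/2 = 1/2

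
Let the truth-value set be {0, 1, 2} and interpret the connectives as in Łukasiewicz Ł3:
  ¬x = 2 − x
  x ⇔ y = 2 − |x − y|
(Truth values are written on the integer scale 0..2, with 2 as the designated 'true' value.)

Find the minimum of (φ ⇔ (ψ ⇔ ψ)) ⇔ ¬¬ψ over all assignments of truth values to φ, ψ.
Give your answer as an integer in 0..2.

0

Take φ = 0, ψ = 2:
ψ ⇔ ψ = 2 ⇔ 2 = 2
φ ⇔ (ψ ⇔ ψ) = 0 ⇔ 2 = 0
¬ψ = ¬2 = 0
¬¬ψ = ¬0 = 2
(φ ⇔ (ψ ⇔ ψ)) ⇔ ¬¬ψ = 0 ⇔ 2 = 0
No assignment yields a value below 0, so this is the minimum.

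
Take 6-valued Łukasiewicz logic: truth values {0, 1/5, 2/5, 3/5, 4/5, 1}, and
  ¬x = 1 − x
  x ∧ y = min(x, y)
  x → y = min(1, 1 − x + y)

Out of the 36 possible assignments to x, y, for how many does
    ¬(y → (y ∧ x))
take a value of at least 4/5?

value 1: 1 assignment (counts)
value 4/5: 2 assignments (counts)
value 3/5: 3 assignments
value 2/5: 4 assignments
value 1/5: 5 assignments
value 0: 21 assignments
So 3 of the 36 assignments meet the threshold.

3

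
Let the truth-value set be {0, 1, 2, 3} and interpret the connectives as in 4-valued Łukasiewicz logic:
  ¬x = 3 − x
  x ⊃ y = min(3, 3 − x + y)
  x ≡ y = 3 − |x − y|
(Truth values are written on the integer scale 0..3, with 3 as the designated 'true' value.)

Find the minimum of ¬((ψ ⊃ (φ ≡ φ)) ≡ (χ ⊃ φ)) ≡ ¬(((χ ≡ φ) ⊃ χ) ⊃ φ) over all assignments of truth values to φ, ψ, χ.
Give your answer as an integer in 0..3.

2

Take φ = 0, ψ = 0, χ = 1:
φ ≡ φ = 0 ≡ 0 = 3
ψ ⊃ (φ ≡ φ) = 0 ⊃ 3 = 3
χ ⊃ φ = 1 ⊃ 0 = 2
(ψ ⊃ (φ ≡ φ)) ≡ (χ ⊃ φ) = 3 ≡ 2 = 2
¬((ψ ⊃ (φ ≡ φ)) ≡ (χ ⊃ φ)) = ¬2 = 1
χ ≡ φ = 1 ≡ 0 = 2
(χ ≡ φ) ⊃ χ = 2 ⊃ 1 = 2
((χ ≡ φ) ⊃ χ) ⊃ φ = 2 ⊃ 0 = 1
¬(((χ ≡ φ) ⊃ χ) ⊃ φ) = ¬1 = 2
¬((ψ ⊃ (φ ≡ φ)) ≡ (χ ⊃ φ)) ≡ ¬(((χ ≡ φ) ⊃ χ) ⊃ φ) = 1 ≡ 2 = 2
No assignment yields a value below 2, so this is the minimum.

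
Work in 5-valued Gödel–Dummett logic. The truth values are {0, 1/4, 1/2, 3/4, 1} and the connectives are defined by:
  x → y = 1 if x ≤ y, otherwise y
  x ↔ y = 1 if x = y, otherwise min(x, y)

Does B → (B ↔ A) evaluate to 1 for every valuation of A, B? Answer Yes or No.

Counterexample: take A = 0, B = 1/4.
B ↔ A = 1/4 ↔ 0 = 0
B → (B ↔ A) = 1/4 → 0 = 0
This gives 0 ≠ 1.

No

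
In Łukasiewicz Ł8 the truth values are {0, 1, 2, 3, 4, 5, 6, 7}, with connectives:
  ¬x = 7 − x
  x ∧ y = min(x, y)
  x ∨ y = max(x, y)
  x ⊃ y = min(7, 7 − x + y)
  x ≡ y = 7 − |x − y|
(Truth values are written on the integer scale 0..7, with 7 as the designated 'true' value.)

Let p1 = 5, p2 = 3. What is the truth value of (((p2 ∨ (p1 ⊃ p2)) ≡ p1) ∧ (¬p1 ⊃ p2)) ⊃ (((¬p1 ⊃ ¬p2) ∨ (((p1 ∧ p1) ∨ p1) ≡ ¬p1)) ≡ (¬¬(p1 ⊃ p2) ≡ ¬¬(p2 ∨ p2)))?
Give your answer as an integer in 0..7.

p1 ⊃ p2 = 5 ⊃ 3 = 5
p2 ∨ (p1 ⊃ p2) = 3 ∨ 5 = 5
(p2 ∨ (p1 ⊃ p2)) ≡ p1 = 5 ≡ 5 = 7
¬p1 = ¬5 = 2
¬p1 ⊃ p2 = 2 ⊃ 3 = 7
((p2 ∨ (p1 ⊃ p2)) ≡ p1) ∧ (¬p1 ⊃ p2) = 7 ∧ 7 = 7
¬p1 = ¬5 = 2
¬p2 = ¬3 = 4
¬p1 ⊃ ¬p2 = 2 ⊃ 4 = 7
p1 ∧ p1 = 5 ∧ 5 = 5
(p1 ∧ p1) ∨ p1 = 5 ∨ 5 = 5
¬p1 = ¬5 = 2
((p1 ∧ p1) ∨ p1) ≡ ¬p1 = 5 ≡ 2 = 4
(¬p1 ⊃ ¬p2) ∨ (((p1 ∧ p1) ∨ p1) ≡ ¬p1) = 7 ∨ 4 = 7
p1 ⊃ p2 = 5 ⊃ 3 = 5
¬(p1 ⊃ p2) = ¬5 = 2
¬¬(p1 ⊃ p2) = ¬2 = 5
p2 ∨ p2 = 3 ∨ 3 = 3
¬(p2 ∨ p2) = ¬3 = 4
¬¬(p2 ∨ p2) = ¬4 = 3
¬¬(p1 ⊃ p2) ≡ ¬¬(p2 ∨ p2) = 5 ≡ 3 = 5
((¬p1 ⊃ ¬p2) ∨ (((p1 ∧ p1) ∨ p1) ≡ ¬p1)) ≡ (¬¬(p1 ⊃ p2) ≡ ¬¬(p2 ∨ p2)) = 7 ≡ 5 = 5
(((p2 ∨ (p1 ⊃ p2)) ≡ p1) ∧ (¬p1 ⊃ p2)) ⊃ (((¬p1 ⊃ ¬p2) ∨ (((p1 ∧ p1) ∨ p1) ≡ ¬p1)) ≡ (¬¬(p1 ⊃ p2) ≡ ¬¬(p2 ∨ p2))) = 7 ⊃ 5 = 5

5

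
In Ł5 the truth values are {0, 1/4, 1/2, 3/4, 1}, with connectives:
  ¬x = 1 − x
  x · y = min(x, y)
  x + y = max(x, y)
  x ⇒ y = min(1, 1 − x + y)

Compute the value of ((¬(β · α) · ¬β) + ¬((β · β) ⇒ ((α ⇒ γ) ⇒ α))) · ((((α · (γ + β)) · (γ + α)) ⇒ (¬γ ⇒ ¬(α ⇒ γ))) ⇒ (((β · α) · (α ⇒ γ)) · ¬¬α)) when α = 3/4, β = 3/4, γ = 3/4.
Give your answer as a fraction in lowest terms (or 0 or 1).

1/4

β · α = 3/4 · 3/4 = 3/4
¬(β · α) = ¬3/4 = 1/4
¬β = ¬3/4 = 1/4
¬(β · α) · ¬β = 1/4 · 1/4 = 1/4
β · β = 3/4 · 3/4 = 3/4
α ⇒ γ = 3/4 ⇒ 3/4 = 1
(α ⇒ γ) ⇒ α = 1 ⇒ 3/4 = 3/4
(β · β) ⇒ ((α ⇒ γ) ⇒ α) = 3/4 ⇒ 3/4 = 1
¬((β · β) ⇒ ((α ⇒ γ) ⇒ α)) = ¬1 = 0
(¬(β · α) · ¬β) + ¬((β · β) ⇒ ((α ⇒ γ) ⇒ α)) = 1/4 + 0 = 1/4
γ + β = 3/4 + 3/4 = 3/4
α · (γ + β) = 3/4 · 3/4 = 3/4
γ + α = 3/4 + 3/4 = 3/4
(α · (γ + β)) · (γ + α) = 3/4 · 3/4 = 3/4
¬γ = ¬3/4 = 1/4
α ⇒ γ = 3/4 ⇒ 3/4 = 1
¬(α ⇒ γ) = ¬1 = 0
¬γ ⇒ ¬(α ⇒ γ) = 1/4 ⇒ 0 = 3/4
((α · (γ + β)) · (γ + α)) ⇒ (¬γ ⇒ ¬(α ⇒ γ)) = 3/4 ⇒ 3/4 = 1
β · α = 3/4 · 3/4 = 3/4
α ⇒ γ = 3/4 ⇒ 3/4 = 1
(β · α) · (α ⇒ γ) = 3/4 · 1 = 3/4
¬α = ¬3/4 = 1/4
¬¬α = ¬1/4 = 3/4
((β · α) · (α ⇒ γ)) · ¬¬α = 3/4 · 3/4 = 3/4
(((α · (γ + β)) · (γ + α)) ⇒ (¬γ ⇒ ¬(α ⇒ γ))) ⇒ (((β · α) · (α ⇒ γ)) · ¬¬α) = 1 ⇒ 3/4 = 3/4
((¬(β · α) · ¬β) + ¬((β · β) ⇒ ((α ⇒ γ) ⇒ α))) · ((((α · (γ + β)) · (γ + α)) ⇒ (¬γ ⇒ ¬(α ⇒ γ))) ⇒ (((β · α) · (α ⇒ γ)) · ¬¬α)) = 1/4 · 3/4 = 1/4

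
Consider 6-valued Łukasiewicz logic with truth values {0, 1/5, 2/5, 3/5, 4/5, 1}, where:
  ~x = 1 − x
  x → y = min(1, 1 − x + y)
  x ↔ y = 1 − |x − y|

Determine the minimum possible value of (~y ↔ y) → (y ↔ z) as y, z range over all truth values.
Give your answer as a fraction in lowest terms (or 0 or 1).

3/5

Take y = 2/5, z = 1:
~y = ~2/5 = 3/5
~y ↔ y = 3/5 ↔ 2/5 = 4/5
y ↔ z = 2/5 ↔ 1 = 2/5
(~y ↔ y) → (y ↔ z) = 4/5 → 2/5 = 3/5
No assignment yields a value below 3/5, so this is the minimum.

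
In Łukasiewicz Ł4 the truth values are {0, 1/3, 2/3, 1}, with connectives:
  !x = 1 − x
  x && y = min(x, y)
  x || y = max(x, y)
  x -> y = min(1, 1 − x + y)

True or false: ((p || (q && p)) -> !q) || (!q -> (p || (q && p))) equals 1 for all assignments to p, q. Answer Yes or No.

p = 0, q = 0 ↦ 1
p = 0, q = 1/3 ↦ 1
p = 0, q = 2/3 ↦ 1
p = 0, q = 1 ↦ 1
p = 1/3, q = 0 ↦ 1
p = 1/3, q = 1/3 ↦ 1
p = 1/3, q = 2/3 ↦ 1
p = 1/3, q = 1 ↦ 1
p = 2/3, q = 0 ↦ 1
p = 2/3, q = 1/3 ↦ 1
p = 2/3, q = 2/3 ↦ 1
p = 2/3, q = 1 ↦ 1
p = 1, q = 0 ↦ 1
p = 1, q = 1/3 ↦ 1
p = 1, q = 2/3 ↦ 1
p = 1, q = 1 ↦ 1
Every assignment gives a value ≥ 1.

Yes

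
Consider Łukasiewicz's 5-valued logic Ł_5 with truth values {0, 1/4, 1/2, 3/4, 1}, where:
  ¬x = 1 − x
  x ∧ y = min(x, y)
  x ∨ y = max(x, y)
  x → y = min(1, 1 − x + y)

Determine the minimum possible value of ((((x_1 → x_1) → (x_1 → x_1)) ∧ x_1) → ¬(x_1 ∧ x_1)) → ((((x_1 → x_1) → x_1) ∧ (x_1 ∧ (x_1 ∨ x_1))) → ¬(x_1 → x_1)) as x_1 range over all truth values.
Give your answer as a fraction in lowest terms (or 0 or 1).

1/2

Take x_1 = 1/2:
x_1 → x_1 = 1/2 → 1/2 = 1
x_1 → x_1 = 1/2 → 1/2 = 1
(x_1 → x_1) → (x_1 → x_1) = 1 → 1 = 1
((x_1 → x_1) → (x_1 → x_1)) ∧ x_1 = 1 ∧ 1/2 = 1/2
x_1 ∧ x_1 = 1/2 ∧ 1/2 = 1/2
¬(x_1 ∧ x_1) = ¬1/2 = 1/2
(((x_1 → x_1) → (x_1 → x_1)) ∧ x_1) → ¬(x_1 ∧ x_1) = 1/2 → 1/2 = 1
x_1 → x_1 = 1/2 → 1/2 = 1
(x_1 → x_1) → x_1 = 1 → 1/2 = 1/2
x_1 ∨ x_1 = 1/2 ∨ 1/2 = 1/2
x_1 ∧ (x_1 ∨ x_1) = 1/2 ∧ 1/2 = 1/2
((x_1 → x_1) → x_1) ∧ (x_1 ∧ (x_1 ∨ x_1)) = 1/2 ∧ 1/2 = 1/2
x_1 → x_1 = 1/2 → 1/2 = 1
¬(x_1 → x_1) = ¬1 = 0
(((x_1 → x_1) → x_1) ∧ (x_1 ∧ (x_1 ∨ x_1))) → ¬(x_1 → x_1) = 1/2 → 0 = 1/2
((((x_1 → x_1) → (x_1 → x_1)) ∧ x_1) → ¬(x_1 ∧ x_1)) → ((((x_1 → x_1) → x_1) ∧ (x_1 ∧ (x_1 ∨ x_1))) → ¬(x_1 → x_1)) = 1 → 1/2 = 1/2
No assignment yields a value below 1/2, so this is the minimum.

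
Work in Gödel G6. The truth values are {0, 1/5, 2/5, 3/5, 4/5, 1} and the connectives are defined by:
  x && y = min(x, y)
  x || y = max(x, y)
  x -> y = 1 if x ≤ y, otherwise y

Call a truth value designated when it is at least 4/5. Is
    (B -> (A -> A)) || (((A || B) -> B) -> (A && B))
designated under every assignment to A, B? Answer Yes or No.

Yes

At A = 2/5, B = 0, for instance:
A -> A = 2/5 -> 2/5 = 1
B -> (A -> A) = 0 -> 1 = 1
A || B = 2/5 || 0 = 2/5
(A || B) -> B = 2/5 -> 0 = 0
A && B = 2/5 && 0 = 0
((A || B) -> B) -> (A && B) = 0 -> 0 = 1
(B -> (A -> A)) || (((A || B) -> B) -> (A && B)) = 1 || 1 = 1
and checking the remaining 35 assignments likewise gives ≥ 4/5 in every case.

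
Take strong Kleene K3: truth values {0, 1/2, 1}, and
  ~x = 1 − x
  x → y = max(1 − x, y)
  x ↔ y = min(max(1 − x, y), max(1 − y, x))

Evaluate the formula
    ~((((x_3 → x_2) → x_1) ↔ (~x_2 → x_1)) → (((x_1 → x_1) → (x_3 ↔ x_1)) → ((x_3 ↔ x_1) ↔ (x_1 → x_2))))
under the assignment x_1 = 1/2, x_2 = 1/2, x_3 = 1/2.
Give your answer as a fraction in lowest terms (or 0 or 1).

x_3 → x_2 = 1/2 → 1/2 = 1/2
(x_3 → x_2) → x_1 = 1/2 → 1/2 = 1/2
~x_2 = ~1/2 = 1/2
~x_2 → x_1 = 1/2 → 1/2 = 1/2
((x_3 → x_2) → x_1) ↔ (~x_2 → x_1) = 1/2 ↔ 1/2 = 1/2
x_1 → x_1 = 1/2 → 1/2 = 1/2
x_3 ↔ x_1 = 1/2 ↔ 1/2 = 1/2
(x_1 → x_1) → (x_3 ↔ x_1) = 1/2 → 1/2 = 1/2
x_3 ↔ x_1 = 1/2 ↔ 1/2 = 1/2
x_1 → x_2 = 1/2 → 1/2 = 1/2
(x_3 ↔ x_1) ↔ (x_1 → x_2) = 1/2 ↔ 1/2 = 1/2
((x_1 → x_1) → (x_3 ↔ x_1)) → ((x_3 ↔ x_1) ↔ (x_1 → x_2)) = 1/2 → 1/2 = 1/2
(((x_3 → x_2) → x_1) ↔ (~x_2 → x_1)) → (((x_1 → x_1) → (x_3 ↔ x_1)) → ((x_3 ↔ x_1) ↔ (x_1 → x_2))) = 1/2 → 1/2 = 1/2
~((((x_3 → x_2) → x_1) ↔ (~x_2 → x_1)) → (((x_1 → x_1) → (x_3 ↔ x_1)) → ((x_3 ↔ x_1) ↔ (x_1 → x_2)))) = ~1/2 = 1/2

1/2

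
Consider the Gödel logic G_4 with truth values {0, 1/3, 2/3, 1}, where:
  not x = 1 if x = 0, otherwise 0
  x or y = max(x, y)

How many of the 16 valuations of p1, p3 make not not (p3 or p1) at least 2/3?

p1 = 0, p3 = 0 ↦ 0  <
p1 = 0, p3 = 1/3 ↦ 1  ≥
p1 = 0, p3 = 2/3 ↦ 1  ≥
p1 = 0, p3 = 1 ↦ 1  ≥
p1 = 1/3, p3 = 0 ↦ 1  ≥
p1 = 1/3, p3 = 1/3 ↦ 1  ≥
p1 = 1/3, p3 = 2/3 ↦ 1  ≥
p1 = 1/3, p3 = 1 ↦ 1  ≥
p1 = 2/3, p3 = 0 ↦ 1  ≥
p1 = 2/3, p3 = 1/3 ↦ 1  ≥
p1 = 2/3, p3 = 2/3 ↦ 1  ≥
p1 = 2/3, p3 = 1 ↦ 1  ≥
p1 = 1, p3 = 0 ↦ 1  ≥
p1 = 1, p3 = 1/3 ↦ 1  ≥
p1 = 1, p3 = 2/3 ↦ 1  ≥
p1 = 1, p3 = 1 ↦ 1  ≥
So 15 of the 16 assignments meet the threshold.

15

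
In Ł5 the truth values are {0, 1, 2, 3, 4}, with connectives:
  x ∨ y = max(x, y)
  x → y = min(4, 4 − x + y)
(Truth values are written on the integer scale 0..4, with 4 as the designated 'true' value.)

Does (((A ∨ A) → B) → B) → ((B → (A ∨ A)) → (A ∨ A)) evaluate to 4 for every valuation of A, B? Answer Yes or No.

Yes

At A = 1, B = 1, for instance:
A ∨ A = 1 ∨ 1 = 1
(A ∨ A) → B = 1 → 1 = 4
((A ∨ A) → B) → B = 4 → 1 = 1
B → (A ∨ A) = 1 → 1 = 4
(B → (A ∨ A)) → (A ∨ A) = 4 → 1 = 1
(((A ∨ A) → B) → B) → ((B → (A ∨ A)) → (A ∨ A)) = 1 → 1 = 4
and checking the remaining 24 assignments likewise gives ≥ 4 in every case.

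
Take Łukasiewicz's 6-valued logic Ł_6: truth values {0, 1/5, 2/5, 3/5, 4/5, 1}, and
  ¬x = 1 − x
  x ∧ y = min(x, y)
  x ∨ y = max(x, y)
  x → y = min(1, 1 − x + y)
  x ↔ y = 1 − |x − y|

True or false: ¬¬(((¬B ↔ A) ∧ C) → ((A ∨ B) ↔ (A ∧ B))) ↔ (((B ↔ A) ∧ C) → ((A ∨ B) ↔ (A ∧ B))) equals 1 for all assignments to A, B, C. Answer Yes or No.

No

Counterexample: take A = 0, B = 3/5, C = 3/5.
¬B = ¬3/5 = 2/5
¬B ↔ A = 2/5 ↔ 0 = 3/5
(¬B ↔ A) ∧ C = 3/5 ∧ 3/5 = 3/5
A ∨ B = 0 ∨ 3/5 = 3/5
A ∧ B = 0 ∧ 3/5 = 0
(A ∨ B) ↔ (A ∧ B) = 3/5 ↔ 0 = 2/5
((¬B ↔ A) ∧ C) → ((A ∨ B) ↔ (A ∧ B)) = 3/5 → 2/5 = 4/5
¬(((¬B ↔ A) ∧ C) → ((A ∨ B) ↔ (A ∧ B))) = ¬4/5 = 1/5
¬¬(((¬B ↔ A) ∧ C) → ((A ∨ B) ↔ (A ∧ B))) = ¬1/5 = 4/5
B ↔ A = 3/5 ↔ 0 = 2/5
(B ↔ A) ∧ C = 2/5 ∧ 3/5 = 2/5
A ∨ B = 0 ∨ 3/5 = 3/5
A ∧ B = 0 ∧ 3/5 = 0
(A ∨ B) ↔ (A ∧ B) = 3/5 ↔ 0 = 2/5
((B ↔ A) ∧ C) → ((A ∨ B) ↔ (A ∧ B)) = 2/5 → 2/5 = 1
¬¬(((¬B ↔ A) ∧ C) → ((A ∨ B) ↔ (A ∧ B))) ↔ (((B ↔ A) ∧ C) → ((A ∨ B) ↔ (A ∧ B))) = 4/5 ↔ 1 = 4/5
This gives 4/5 ≠ 1.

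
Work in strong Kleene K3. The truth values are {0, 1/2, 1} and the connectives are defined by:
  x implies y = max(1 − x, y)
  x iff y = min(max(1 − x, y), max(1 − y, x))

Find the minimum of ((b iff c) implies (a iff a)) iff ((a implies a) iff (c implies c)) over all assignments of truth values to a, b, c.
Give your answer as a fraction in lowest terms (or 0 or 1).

Take a = 0, b = 0, c = 1/2:
b iff c = 0 iff 1/2 = 1/2
a iff a = 0 iff 0 = 1
(b iff c) implies (a iff a) = 1/2 implies 1 = 1
a implies a = 0 implies 0 = 1
c implies c = 1/2 implies 1/2 = 1/2
(a implies a) iff (c implies c) = 1 iff 1/2 = 1/2
((b iff c) implies (a iff a)) iff ((a implies a) iff (c implies c)) = 1 iff 1/2 = 1/2
No assignment yields a value below 1/2, so this is the minimum.

1/2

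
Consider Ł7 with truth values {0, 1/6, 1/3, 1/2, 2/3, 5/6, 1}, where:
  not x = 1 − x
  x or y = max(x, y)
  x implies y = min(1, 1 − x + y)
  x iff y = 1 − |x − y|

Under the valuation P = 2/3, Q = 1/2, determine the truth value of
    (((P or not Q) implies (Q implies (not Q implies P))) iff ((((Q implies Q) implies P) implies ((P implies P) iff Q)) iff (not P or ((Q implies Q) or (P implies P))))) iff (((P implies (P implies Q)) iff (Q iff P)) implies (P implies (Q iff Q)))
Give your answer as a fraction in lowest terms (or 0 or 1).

5/6

not Q = not 1/2 = 1/2
P or not Q = 2/3 or 1/2 = 2/3
not Q = not 1/2 = 1/2
not Q implies P = 1/2 implies 2/3 = 1
Q implies (not Q implies P) = 1/2 implies 1 = 1
(P or not Q) implies (Q implies (not Q implies P)) = 2/3 implies 1 = 1
Q implies Q = 1/2 implies 1/2 = 1
(Q implies Q) implies P = 1 implies 2/3 = 2/3
P implies P = 2/3 implies 2/3 = 1
(P implies P) iff Q = 1 iff 1/2 = 1/2
((Q implies Q) implies P) implies ((P implies P) iff Q) = 2/3 implies 1/2 = 5/6
not P = not 2/3 = 1/3
Q implies Q = 1/2 implies 1/2 = 1
P implies P = 2/3 implies 2/3 = 1
(Q implies Q) or (P implies P) = 1 or 1 = 1
not P or ((Q implies Q) or (P implies P)) = 1/3 or 1 = 1
(((Q implies Q) implies P) implies ((P implies P) iff Q)) iff (not P or ((Q implies Q) or (P implies P))) = 5/6 iff 1 = 5/6
((P or not Q) implies (Q implies (not Q implies P))) iff ((((Q implies Q) implies P) implies ((P implies P) iff Q)) iff (not P or ((Q implies Q) or (P implies P)))) = 1 iff 5/6 = 5/6
P implies Q = 2/3 implies 1/2 = 5/6
P implies (P implies Q) = 2/3 implies 5/6 = 1
Q iff P = 1/2 iff 2/3 = 5/6
(P implies (P implies Q)) iff (Q iff P) = 1 iff 5/6 = 5/6
Q iff Q = 1/2 iff 1/2 = 1
P implies (Q iff Q) = 2/3 implies 1 = 1
((P implies (P implies Q)) iff (Q iff P)) implies (P implies (Q iff Q)) = 5/6 implies 1 = 1
(((P or not Q) implies (Q implies (not Q implies P))) iff ((((Q implies Q) implies P) implies ((P implies P) iff Q)) iff (not P or ((Q implies Q) or (P implies P))))) iff (((P implies (P implies Q)) iff (Q iff P)) implies (P implies (Q iff Q))) = 5/6 iff 1 = 5/6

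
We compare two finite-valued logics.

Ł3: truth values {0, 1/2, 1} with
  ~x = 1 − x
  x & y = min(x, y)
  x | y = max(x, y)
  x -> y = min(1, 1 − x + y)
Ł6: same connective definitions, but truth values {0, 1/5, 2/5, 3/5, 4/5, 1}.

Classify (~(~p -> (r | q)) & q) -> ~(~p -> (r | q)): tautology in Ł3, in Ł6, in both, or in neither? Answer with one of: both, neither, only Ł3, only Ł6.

both

In Ł3: every assignment gives 1 — tautology.
In Ł6: every assignment gives 1 — tautology.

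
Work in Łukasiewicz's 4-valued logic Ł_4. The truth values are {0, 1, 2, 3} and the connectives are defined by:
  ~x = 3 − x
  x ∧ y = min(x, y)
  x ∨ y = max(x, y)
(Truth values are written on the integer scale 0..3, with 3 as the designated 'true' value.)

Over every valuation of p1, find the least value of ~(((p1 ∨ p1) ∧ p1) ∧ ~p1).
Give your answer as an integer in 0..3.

2

Take p1 = 1:
p1 ∨ p1 = 1 ∨ 1 = 1
(p1 ∨ p1) ∧ p1 = 1 ∧ 1 = 1
~p1 = ~1 = 2
((p1 ∨ p1) ∧ p1) ∧ ~p1 = 1 ∧ 2 = 1
~(((p1 ∨ p1) ∧ p1) ∧ ~p1) = ~1 = 2
No assignment yields a value below 2, so this is the minimum.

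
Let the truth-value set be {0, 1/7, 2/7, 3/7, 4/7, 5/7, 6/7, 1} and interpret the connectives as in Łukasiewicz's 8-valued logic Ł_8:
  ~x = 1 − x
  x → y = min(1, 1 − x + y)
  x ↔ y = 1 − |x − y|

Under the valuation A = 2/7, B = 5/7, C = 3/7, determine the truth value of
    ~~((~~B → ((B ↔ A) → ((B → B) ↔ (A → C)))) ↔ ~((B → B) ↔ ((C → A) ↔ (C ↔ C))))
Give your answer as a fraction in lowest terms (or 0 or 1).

~B = ~5/7 = 2/7
~~B = ~2/7 = 5/7
B ↔ A = 5/7 ↔ 2/7 = 4/7
B → B = 5/7 → 5/7 = 1
A → C = 2/7 → 3/7 = 1
(B → B) ↔ (A → C) = 1 ↔ 1 = 1
(B ↔ A) → ((B → B) ↔ (A → C)) = 4/7 → 1 = 1
~~B → ((B ↔ A) → ((B → B) ↔ (A → C))) = 5/7 → 1 = 1
B → B = 5/7 → 5/7 = 1
C → A = 3/7 → 2/7 = 6/7
C ↔ C = 3/7 ↔ 3/7 = 1
(C → A) ↔ (C ↔ C) = 6/7 ↔ 1 = 6/7
(B → B) ↔ ((C → A) ↔ (C ↔ C)) = 1 ↔ 6/7 = 6/7
~((B → B) ↔ ((C → A) ↔ (C ↔ C))) = ~6/7 = 1/7
(~~B → ((B ↔ A) → ((B → B) ↔ (A → C)))) ↔ ~((B → B) ↔ ((C → A) ↔ (C ↔ C))) = 1 ↔ 1/7 = 1/7
~((~~B → ((B ↔ A) → ((B → B) ↔ (A → C)))) ↔ ~((B → B) ↔ ((C → A) ↔ (C ↔ C)))) = ~1/7 = 6/7
~~((~~B → ((B ↔ A) → ((B → B) ↔ (A → C)))) ↔ ~((B → B) ↔ ((C → A) ↔ (C ↔ C)))) = ~6/7 = 1/7

1/7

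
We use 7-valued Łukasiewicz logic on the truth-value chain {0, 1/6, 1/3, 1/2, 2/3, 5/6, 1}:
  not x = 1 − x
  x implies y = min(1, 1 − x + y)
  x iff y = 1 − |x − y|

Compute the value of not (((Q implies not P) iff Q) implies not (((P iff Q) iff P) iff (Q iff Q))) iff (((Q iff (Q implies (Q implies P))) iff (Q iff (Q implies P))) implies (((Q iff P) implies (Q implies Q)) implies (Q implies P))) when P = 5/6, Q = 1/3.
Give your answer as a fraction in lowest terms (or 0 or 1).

1/6

not P = not 5/6 = 1/6
Q implies not P = 1/3 implies 1/6 = 5/6
(Q implies not P) iff Q = 5/6 iff 1/3 = 1/2
P iff Q = 5/6 iff 1/3 = 1/2
(P iff Q) iff P = 1/2 iff 5/6 = 2/3
Q iff Q = 1/3 iff 1/3 = 1
((P iff Q) iff P) iff (Q iff Q) = 2/3 iff 1 = 2/3
not (((P iff Q) iff P) iff (Q iff Q)) = not 2/3 = 1/3
((Q implies not P) iff Q) implies not (((P iff Q) iff P) iff (Q iff Q)) = 1/2 implies 1/3 = 5/6
not (((Q implies not P) iff Q) implies not (((P iff Q) iff P) iff (Q iff Q))) = not 5/6 = 1/6
Q implies P = 1/3 implies 5/6 = 1
Q implies (Q implies P) = 1/3 implies 1 = 1
Q iff (Q implies (Q implies P)) = 1/3 iff 1 = 1/3
Q implies P = 1/3 implies 5/6 = 1
Q iff (Q implies P) = 1/3 iff 1 = 1/3
(Q iff (Q implies (Q implies P))) iff (Q iff (Q implies P)) = 1/3 iff 1/3 = 1
Q iff P = 1/3 iff 5/6 = 1/2
Q implies Q = 1/3 implies 1/3 = 1
(Q iff P) implies (Q implies Q) = 1/2 implies 1 = 1
Q implies P = 1/3 implies 5/6 = 1
((Q iff P) implies (Q implies Q)) implies (Q implies P) = 1 implies 1 = 1
((Q iff (Q implies (Q implies P))) iff (Q iff (Q implies P))) implies (((Q iff P) implies (Q implies Q)) implies (Q implies P)) = 1 implies 1 = 1
not (((Q implies not P) iff Q) implies not (((P iff Q) iff P) iff (Q iff Q))) iff (((Q iff (Q implies (Q implies P))) iff (Q iff (Q implies P))) implies (((Q iff P) implies (Q implies Q)) implies (Q implies P))) = 1/6 iff 1 = 1/6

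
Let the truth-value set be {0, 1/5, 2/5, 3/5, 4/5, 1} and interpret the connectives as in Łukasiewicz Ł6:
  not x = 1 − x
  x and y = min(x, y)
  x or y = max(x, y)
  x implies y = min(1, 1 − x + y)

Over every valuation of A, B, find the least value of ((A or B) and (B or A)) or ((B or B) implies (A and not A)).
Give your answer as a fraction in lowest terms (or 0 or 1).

Take A = 0, B = 2/5:
A or B = 0 or 2/5 = 2/5
B or A = 2/5 or 0 = 2/5
(A or B) and (B or A) = 2/5 and 2/5 = 2/5
B or B = 2/5 or 2/5 = 2/5
not A = not 0 = 1
A and not A = 0 and 1 = 0
(B or B) implies (A and not A) = 2/5 implies 0 = 3/5
((A or B) and (B or A)) or ((B or B) implies (A and not A)) = 2/5 or 3/5 = 3/5
No assignment yields a value below 3/5, so this is the minimum.

3/5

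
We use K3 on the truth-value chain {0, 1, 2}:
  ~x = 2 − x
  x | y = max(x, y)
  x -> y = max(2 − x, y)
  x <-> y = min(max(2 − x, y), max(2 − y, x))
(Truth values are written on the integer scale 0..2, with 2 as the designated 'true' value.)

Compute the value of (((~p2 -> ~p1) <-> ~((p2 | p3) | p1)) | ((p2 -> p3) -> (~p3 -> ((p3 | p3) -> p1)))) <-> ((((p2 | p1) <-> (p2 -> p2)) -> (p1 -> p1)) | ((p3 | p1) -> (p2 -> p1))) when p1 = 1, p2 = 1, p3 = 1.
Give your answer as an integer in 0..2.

1

~p2 = ~1 = 1
~p1 = ~1 = 1
~p2 -> ~p1 = 1 -> 1 = 1
p2 | p3 = 1 | 1 = 1
(p2 | p3) | p1 = 1 | 1 = 1
~((p2 | p3) | p1) = ~1 = 1
(~p2 -> ~p1) <-> ~((p2 | p3) | p1) = 1 <-> 1 = 1
p2 -> p3 = 1 -> 1 = 1
~p3 = ~1 = 1
p3 | p3 = 1 | 1 = 1
(p3 | p3) -> p1 = 1 -> 1 = 1
~p3 -> ((p3 | p3) -> p1) = 1 -> 1 = 1
(p2 -> p3) -> (~p3 -> ((p3 | p3) -> p1)) = 1 -> 1 = 1
((~p2 -> ~p1) <-> ~((p2 | p3) | p1)) | ((p2 -> p3) -> (~p3 -> ((p3 | p3) -> p1))) = 1 | 1 = 1
p2 | p1 = 1 | 1 = 1
p2 -> p2 = 1 -> 1 = 1
(p2 | p1) <-> (p2 -> p2) = 1 <-> 1 = 1
p1 -> p1 = 1 -> 1 = 1
((p2 | p1) <-> (p2 -> p2)) -> (p1 -> p1) = 1 -> 1 = 1
p3 | p1 = 1 | 1 = 1
p2 -> p1 = 1 -> 1 = 1
(p3 | p1) -> (p2 -> p1) = 1 -> 1 = 1
(((p2 | p1) <-> (p2 -> p2)) -> (p1 -> p1)) | ((p3 | p1) -> (p2 -> p1)) = 1 | 1 = 1
(((~p2 -> ~p1) <-> ~((p2 | p3) | p1)) | ((p2 -> p3) -> (~p3 -> ((p3 | p3) -> p1)))) <-> ((((p2 | p1) <-> (p2 -> p2)) -> (p1 -> p1)) | ((p3 | p1) -> (p2 -> p1))) = 1 <-> 1 = 1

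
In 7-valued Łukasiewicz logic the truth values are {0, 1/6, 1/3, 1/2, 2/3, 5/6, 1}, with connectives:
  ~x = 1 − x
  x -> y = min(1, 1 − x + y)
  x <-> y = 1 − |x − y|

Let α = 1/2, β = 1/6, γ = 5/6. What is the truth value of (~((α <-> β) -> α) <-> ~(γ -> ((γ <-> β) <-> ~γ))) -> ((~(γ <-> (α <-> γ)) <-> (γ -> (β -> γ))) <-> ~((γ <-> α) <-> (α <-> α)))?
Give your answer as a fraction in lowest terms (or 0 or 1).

1

α <-> β = 1/2 <-> 1/6 = 2/3
(α <-> β) -> α = 2/3 -> 1/2 = 5/6
~((α <-> β) -> α) = ~5/6 = 1/6
γ <-> β = 5/6 <-> 1/6 = 1/3
~γ = ~5/6 = 1/6
(γ <-> β) <-> ~γ = 1/3 <-> 1/6 = 5/6
γ -> ((γ <-> β) <-> ~γ) = 5/6 -> 5/6 = 1
~(γ -> ((γ <-> β) <-> ~γ)) = ~1 = 0
~((α <-> β) -> α) <-> ~(γ -> ((γ <-> β) <-> ~γ)) = 1/6 <-> 0 = 5/6
α <-> γ = 1/2 <-> 5/6 = 2/3
γ <-> (α <-> γ) = 5/6 <-> 2/3 = 5/6
~(γ <-> (α <-> γ)) = ~5/6 = 1/6
β -> γ = 1/6 -> 5/6 = 1
γ -> (β -> γ) = 5/6 -> 1 = 1
~(γ <-> (α <-> γ)) <-> (γ -> (β -> γ)) = 1/6 <-> 1 = 1/6
γ <-> α = 5/6 <-> 1/2 = 2/3
α <-> α = 1/2 <-> 1/2 = 1
(γ <-> α) <-> (α <-> α) = 2/3 <-> 1 = 2/3
~((γ <-> α) <-> (α <-> α)) = ~2/3 = 1/3
(~(γ <-> (α <-> γ)) <-> (γ -> (β -> γ))) <-> ~((γ <-> α) <-> (α <-> α)) = 1/6 <-> 1/3 = 5/6
(~((α <-> β) -> α) <-> ~(γ -> ((γ <-> β) <-> ~γ))) -> ((~(γ <-> (α <-> γ)) <-> (γ -> (β -> γ))) <-> ~((γ <-> α) <-> (α <-> α))) = 5/6 -> 5/6 = 1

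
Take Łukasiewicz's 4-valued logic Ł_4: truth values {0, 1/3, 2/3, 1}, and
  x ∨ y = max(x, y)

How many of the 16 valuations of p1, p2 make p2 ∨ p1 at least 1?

p1 = 0, p2 = 0 ↦ 0  <
p1 = 0, p2 = 1/3 ↦ 1/3  <
p1 = 0, p2 = 2/3 ↦ 2/3  <
p1 = 0, p2 = 1 ↦ 1  ≥
p1 = 1/3, p2 = 0 ↦ 1/3  <
p1 = 1/3, p2 = 1/3 ↦ 1/3  <
p1 = 1/3, p2 = 2/3 ↦ 2/3  <
p1 = 1/3, p2 = 1 ↦ 1  ≥
p1 = 2/3, p2 = 0 ↦ 2/3  <
p1 = 2/3, p2 = 1/3 ↦ 2/3  <
p1 = 2/3, p2 = 2/3 ↦ 2/3  <
p1 = 2/3, p2 = 1 ↦ 1  ≥
p1 = 1, p2 = 0 ↦ 1  ≥
p1 = 1, p2 = 1/3 ↦ 1  ≥
p1 = 1, p2 = 2/3 ↦ 1  ≥
p1 = 1, p2 = 1 ↦ 1  ≥
So 7 of the 16 assignments meet the threshold.

7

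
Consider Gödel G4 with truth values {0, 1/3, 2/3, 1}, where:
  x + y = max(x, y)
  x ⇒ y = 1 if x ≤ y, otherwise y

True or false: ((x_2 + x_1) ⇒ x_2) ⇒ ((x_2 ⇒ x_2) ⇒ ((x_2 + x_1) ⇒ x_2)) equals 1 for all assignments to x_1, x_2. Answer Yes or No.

Yes

x_1 = 0, x_2 = 0 ↦ 1
x_1 = 0, x_2 = 1/3 ↦ 1
x_1 = 0, x_2 = 2/3 ↦ 1
x_1 = 0, x_2 = 1 ↦ 1
x_1 = 1/3, x_2 = 0 ↦ 1
x_1 = 1/3, x_2 = 1/3 ↦ 1
x_1 = 1/3, x_2 = 2/3 ↦ 1
x_1 = 1/3, x_2 = 1 ↦ 1
x_1 = 2/3, x_2 = 0 ↦ 1
x_1 = 2/3, x_2 = 1/3 ↦ 1
x_1 = 2/3, x_2 = 2/3 ↦ 1
x_1 = 2/3, x_2 = 1 ↦ 1
x_1 = 1, x_2 = 0 ↦ 1
x_1 = 1, x_2 = 1/3 ↦ 1
x_1 = 1, x_2 = 2/3 ↦ 1
x_1 = 1, x_2 = 1 ↦ 1
Every assignment gives a value ≥ 1.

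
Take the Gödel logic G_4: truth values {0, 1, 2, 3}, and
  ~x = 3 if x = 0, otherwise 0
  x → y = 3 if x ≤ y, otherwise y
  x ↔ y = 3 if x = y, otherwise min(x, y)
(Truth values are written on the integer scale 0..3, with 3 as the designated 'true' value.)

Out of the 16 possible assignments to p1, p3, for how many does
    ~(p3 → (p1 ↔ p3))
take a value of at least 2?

3

p1 = 0, p3 = 0 ↦ 0  <
p1 = 0, p3 = 1 ↦ 3  ≥
p1 = 0, p3 = 2 ↦ 3  ≥
p1 = 0, p3 = 3 ↦ 3  ≥
p1 = 1, p3 = 0 ↦ 0  <
p1 = 1, p3 = 1 ↦ 0  <
p1 = 1, p3 = 2 ↦ 0  <
p1 = 1, p3 = 3 ↦ 0  <
p1 = 2, p3 = 0 ↦ 0  <
p1 = 2, p3 = 1 ↦ 0  <
p1 = 2, p3 = 2 ↦ 0  <
p1 = 2, p3 = 3 ↦ 0  <
p1 = 3, p3 = 0 ↦ 0  <
p1 = 3, p3 = 1 ↦ 0  <
p1 = 3, p3 = 2 ↦ 0  <
p1 = 3, p3 = 3 ↦ 0  <
So 3 of the 16 assignments meet the threshold.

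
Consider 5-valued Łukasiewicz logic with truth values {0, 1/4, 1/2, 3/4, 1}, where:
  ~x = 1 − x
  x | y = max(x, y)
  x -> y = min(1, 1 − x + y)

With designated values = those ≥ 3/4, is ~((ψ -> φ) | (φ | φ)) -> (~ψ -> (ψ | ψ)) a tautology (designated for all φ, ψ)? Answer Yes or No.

Yes

At φ = 3/4, ψ = 1/4, for instance:
ψ -> φ = 1/4 -> 3/4 = 1
φ | φ = 3/4 | 3/4 = 3/4
(ψ -> φ) | (φ | φ) = 1 | 3/4 = 1
~((ψ -> φ) | (φ | φ)) = ~1 = 0
~ψ = ~1/4 = 3/4
ψ | ψ = 1/4 | 1/4 = 1/4
~ψ -> (ψ | ψ) = 3/4 -> 1/4 = 1/2
~((ψ -> φ) | (φ | φ)) -> (~ψ -> (ψ | ψ)) = 0 -> 1/2 = 1
and checking the remaining 24 assignments likewise gives ≥ 3/4 in every case.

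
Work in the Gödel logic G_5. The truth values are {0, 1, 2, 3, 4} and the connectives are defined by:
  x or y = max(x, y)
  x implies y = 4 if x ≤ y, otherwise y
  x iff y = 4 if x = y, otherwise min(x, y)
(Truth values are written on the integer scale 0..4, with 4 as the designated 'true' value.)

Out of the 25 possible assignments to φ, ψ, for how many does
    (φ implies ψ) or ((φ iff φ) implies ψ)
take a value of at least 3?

16

value 4: 15 assignments (counts)
value 3: 1 assignment (counts)
value 2: 2 assignments
value 1: 3 assignments
value 0: 4 assignments
So 16 of the 25 assignments meet the threshold.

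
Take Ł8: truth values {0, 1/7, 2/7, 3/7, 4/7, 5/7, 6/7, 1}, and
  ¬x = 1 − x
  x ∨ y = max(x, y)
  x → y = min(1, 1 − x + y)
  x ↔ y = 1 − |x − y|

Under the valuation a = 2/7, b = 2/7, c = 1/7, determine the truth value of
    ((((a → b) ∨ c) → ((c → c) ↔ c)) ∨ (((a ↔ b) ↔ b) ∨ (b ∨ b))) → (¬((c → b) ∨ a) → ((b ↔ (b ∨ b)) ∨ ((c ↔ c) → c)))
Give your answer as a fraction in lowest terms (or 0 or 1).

a → b = 2/7 → 2/7 = 1
(a → b) ∨ c = 1 ∨ 1/7 = 1
c → c = 1/7 → 1/7 = 1
(c → c) ↔ c = 1 ↔ 1/7 = 1/7
((a → b) ∨ c) → ((c → c) ↔ c) = 1 → 1/7 = 1/7
a ↔ b = 2/7 ↔ 2/7 = 1
(a ↔ b) ↔ b = 1 ↔ 2/7 = 2/7
b ∨ b = 2/7 ∨ 2/7 = 2/7
((a ↔ b) ↔ b) ∨ (b ∨ b) = 2/7 ∨ 2/7 = 2/7
(((a → b) ∨ c) → ((c → c) ↔ c)) ∨ (((a ↔ b) ↔ b) ∨ (b ∨ b)) = 1/7 ∨ 2/7 = 2/7
c → b = 1/7 → 2/7 = 1
(c → b) ∨ a = 1 ∨ 2/7 = 1
¬((c → b) ∨ a) = ¬1 = 0
b ∨ b = 2/7 ∨ 2/7 = 2/7
b ↔ (b ∨ b) = 2/7 ↔ 2/7 = 1
c ↔ c = 1/7 ↔ 1/7 = 1
(c ↔ c) → c = 1 → 1/7 = 1/7
(b ↔ (b ∨ b)) ∨ ((c ↔ c) → c) = 1 ∨ 1/7 = 1
¬((c → b) ∨ a) → ((b ↔ (b ∨ b)) ∨ ((c ↔ c) → c)) = 0 → 1 = 1
((((a → b) ∨ c) → ((c → c) ↔ c)) ∨ (((a ↔ b) ↔ b) ∨ (b ∨ b))) → (¬((c → b) ∨ a) → ((b ↔ (b ∨ b)) ∨ ((c ↔ c) → c))) = 2/7 → 1 = 1

1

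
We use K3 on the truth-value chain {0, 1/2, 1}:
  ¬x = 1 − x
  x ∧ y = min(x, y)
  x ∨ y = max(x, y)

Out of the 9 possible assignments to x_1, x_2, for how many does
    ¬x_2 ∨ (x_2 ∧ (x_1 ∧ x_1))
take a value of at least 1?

x_1 = 0, x_2 = 0 ↦ 1  ≥
x_1 = 0, x_2 = 1/2 ↦ 1/2  <
x_1 = 0, x_2 = 1 ↦ 0  <
x_1 = 1/2, x_2 = 0 ↦ 1  ≥
x_1 = 1/2, x_2 = 1/2 ↦ 1/2  <
x_1 = 1/2, x_2 = 1 ↦ 1/2  <
x_1 = 1, x_2 = 0 ↦ 1  ≥
x_1 = 1, x_2 = 1/2 ↦ 1/2  <
x_1 = 1, x_2 = 1 ↦ 1  ≥
So 4 of the 9 assignments meet the threshold.

4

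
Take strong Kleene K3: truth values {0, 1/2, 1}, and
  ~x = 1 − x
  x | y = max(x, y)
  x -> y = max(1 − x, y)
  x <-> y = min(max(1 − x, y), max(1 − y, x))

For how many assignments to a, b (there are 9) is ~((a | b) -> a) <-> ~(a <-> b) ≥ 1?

3

a = 0, b = 0 ↦ 1  ≥
a = 0, b = 1/2 ↦ 1/2  <
a = 0, b = 1 ↦ 1  ≥
a = 1/2, b = 0 ↦ 1/2  <
a = 1/2, b = 1/2 ↦ 1/2  <
a = 1/2, b = 1 ↦ 1/2  <
a = 1, b = 0 ↦ 0  <
a = 1, b = 1/2 ↦ 1/2  <
a = 1, b = 1 ↦ 1  ≥
So 3 of the 9 assignments meet the threshold.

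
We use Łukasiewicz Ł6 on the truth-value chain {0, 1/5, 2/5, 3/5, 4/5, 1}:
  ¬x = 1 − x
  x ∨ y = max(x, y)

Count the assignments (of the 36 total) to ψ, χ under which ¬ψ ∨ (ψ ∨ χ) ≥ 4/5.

value 1: 16 assignments (counts)
value 4/5: 12 assignments (counts)
value 3/5: 8 assignments
So 28 of the 36 assignments meet the threshold.

28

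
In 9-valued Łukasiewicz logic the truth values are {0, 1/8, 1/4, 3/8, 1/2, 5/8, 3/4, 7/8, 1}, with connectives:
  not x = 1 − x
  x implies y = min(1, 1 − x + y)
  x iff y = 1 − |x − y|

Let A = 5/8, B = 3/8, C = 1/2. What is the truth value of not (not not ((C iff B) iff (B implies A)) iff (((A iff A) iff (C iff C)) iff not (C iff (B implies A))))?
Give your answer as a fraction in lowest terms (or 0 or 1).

3/8

C iff B = 1/2 iff 3/8 = 7/8
B implies A = 3/8 implies 5/8 = 1
(C iff B) iff (B implies A) = 7/8 iff 1 = 7/8
not ((C iff B) iff (B implies A)) = not 7/8 = 1/8
not not ((C iff B) iff (B implies A)) = not 1/8 = 7/8
A iff A = 5/8 iff 5/8 = 1
C iff C = 1/2 iff 1/2 = 1
(A iff A) iff (C iff C) = 1 iff 1 = 1
B implies A = 3/8 implies 5/8 = 1
C iff (B implies A) = 1/2 iff 1 = 1/2
not (C iff (B implies A)) = not 1/2 = 1/2
((A iff A) iff (C iff C)) iff not (C iff (B implies A)) = 1 iff 1/2 = 1/2
not not ((C iff B) iff (B implies A)) iff (((A iff A) iff (C iff C)) iff not (C iff (B implies A))) = 7/8 iff 1/2 = 5/8
not (not not ((C iff B) iff (B implies A)) iff (((A iff A) iff (C iff C)) iff not (C iff (B implies A)))) = not 5/8 = 3/8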